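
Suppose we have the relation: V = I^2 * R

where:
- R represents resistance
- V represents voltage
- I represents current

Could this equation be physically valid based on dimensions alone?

No

R (resistance) has dimensions [I^-2 L^2 M T^-3].
V (voltage) has dimensions [I^-1 L^2 M T^-3].
I (current) has dimensions [I].

Left side: [I^-1 L^2 M T^-3]
Right side: [L^2 M T^-3]

The two sides have different dimensions, so the equation is NOT dimensionally consistent.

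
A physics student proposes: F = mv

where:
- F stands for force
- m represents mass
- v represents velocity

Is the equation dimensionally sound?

No

F (force) has dimensions [L M T^-2].
m (mass) has dimensions [M].
v (velocity) has dimensions [L T^-1].

Left side: [L M T^-2]
Right side: [L M T^-1]

The two sides have different dimensions, so the equation is NOT dimensionally consistent.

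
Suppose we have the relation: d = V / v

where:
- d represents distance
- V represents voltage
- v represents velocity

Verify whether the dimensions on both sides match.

No

d (distance) has dimensions [L].
V (voltage) has dimensions [I^-1 L^2 M T^-3].
v (velocity) has dimensions [L T^-1].

Left side: [L]
Right side: [I^-1 L M T^-2]

The two sides have different dimensions, so the equation is NOT dimensionally consistent.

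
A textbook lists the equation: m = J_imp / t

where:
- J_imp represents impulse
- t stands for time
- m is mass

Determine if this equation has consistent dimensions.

No

J_imp (impulse) has dimensions [L M T^-1].
t (time) has dimensions [T].
m (mass) has dimensions [M].

Left side: [M]
Right side: [L M T^-2]

The two sides have different dimensions, so the equation is NOT dimensionally consistent.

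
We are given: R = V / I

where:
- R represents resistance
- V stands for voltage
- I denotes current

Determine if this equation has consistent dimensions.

Yes

R (resistance) has dimensions [I^-2 L^2 M T^-3].
V (voltage) has dimensions [I^-1 L^2 M T^-3].
I (current) has dimensions [I].

Left side: [I^-2 L^2 M T^-3]
Right side: [I^-2 L^2 M T^-3]

Both sides have the same dimensions, so the equation is dimensionally consistent.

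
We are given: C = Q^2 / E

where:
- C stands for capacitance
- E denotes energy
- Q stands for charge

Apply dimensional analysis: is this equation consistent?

Yes

C (capacitance) has dimensions [I^2 L^-2 M^-1 T^4].
E (energy) has dimensions [L^2 M T^-2].
Q (charge) has dimensions [I T].

Left side: [I^2 L^-2 M^-1 T^4]
Right side: [I^2 L^-2 M^-1 T^4]

Both sides have the same dimensions, so the equation is dimensionally consistent.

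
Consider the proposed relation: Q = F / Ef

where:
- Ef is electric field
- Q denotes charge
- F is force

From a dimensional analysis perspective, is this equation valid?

Yes

Ef (electric field) has dimensions [I^-1 L M T^-3].
Q (charge) has dimensions [I T].
F (force) has dimensions [L M T^-2].

Left side: [I T]
Right side: [I T]

Both sides have the same dimensions, so the equation is dimensionally consistent.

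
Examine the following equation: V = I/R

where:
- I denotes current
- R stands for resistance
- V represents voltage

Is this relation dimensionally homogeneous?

No

I (current) has dimensions [I].
R (resistance) has dimensions [I^-2 L^2 M T^-3].
V (voltage) has dimensions [I^-1 L^2 M T^-3].

Left side: [I^-1 L^2 M T^-3]
Right side: [I^3 L^-2 M^-1 T^3]

The two sides have different dimensions, so the equation is NOT dimensionally consistent.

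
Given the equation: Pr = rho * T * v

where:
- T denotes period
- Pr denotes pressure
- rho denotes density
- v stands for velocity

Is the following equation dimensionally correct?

No

T (period) has dimensions [T].
Pr (pressure) has dimensions [L^-1 M T^-2].
rho (density) has dimensions [L^-3 M].
v (velocity) has dimensions [L T^-1].

Left side: [L^-1 M T^-2]
Right side: [L^-2 M]

The two sides have different dimensions, so the equation is NOT dimensionally consistent.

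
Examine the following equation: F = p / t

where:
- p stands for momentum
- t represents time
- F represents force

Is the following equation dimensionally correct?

Yes

p (momentum) has dimensions [L M T^-1].
t (time) has dimensions [T].
F (force) has dimensions [L M T^-2].

Left side: [L M T^-2]
Right side: [L M T^-2]

Both sides have the same dimensions, so the equation is dimensionally consistent.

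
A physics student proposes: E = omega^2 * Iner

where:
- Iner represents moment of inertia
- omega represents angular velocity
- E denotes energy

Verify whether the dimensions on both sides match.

Yes

Iner (moment of inertia) has dimensions [L^2 M].
omega (angular velocity) has dimensions [T^-1].
E (energy) has dimensions [L^2 M T^-2].

Left side: [L^2 M T^-2]
Right side: [L^2 M T^-2]

Both sides have the same dimensions, so the equation is dimensionally consistent.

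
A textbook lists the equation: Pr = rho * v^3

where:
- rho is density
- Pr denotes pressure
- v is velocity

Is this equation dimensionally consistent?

No

rho (density) has dimensions [L^-3 M].
Pr (pressure) has dimensions [L^-1 M T^-2].
v (velocity) has dimensions [L T^-1].

Left side: [L^-1 M T^-2]
Right side: [M T^-3]

The two sides have different dimensions, so the equation is NOT dimensionally consistent.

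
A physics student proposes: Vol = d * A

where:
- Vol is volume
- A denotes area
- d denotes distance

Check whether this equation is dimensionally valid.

Yes

Vol (volume) has dimensions [L^3].
A (area) has dimensions [L^2].
d (distance) has dimensions [L].

Left side: [L^3]
Right side: [L^3]

Both sides have the same dimensions, so the equation is dimensionally consistent.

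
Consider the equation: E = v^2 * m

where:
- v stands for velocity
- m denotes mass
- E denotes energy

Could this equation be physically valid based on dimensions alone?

Yes

v (velocity) has dimensions [L T^-1].
m (mass) has dimensions [M].
E (energy) has dimensions [L^2 M T^-2].

Left side: [L^2 M T^-2]
Right side: [L^2 M T^-2]

Both sides have the same dimensions, so the equation is dimensionally consistent.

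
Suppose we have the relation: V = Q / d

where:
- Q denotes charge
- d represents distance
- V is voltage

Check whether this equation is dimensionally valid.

No

Q (charge) has dimensions [I T].
d (distance) has dimensions [L].
V (voltage) has dimensions [I^-1 L^2 M T^-3].

Left side: [I^-1 L^2 M T^-3]
Right side: [I L^-1 T]

The two sides have different dimensions, so the equation is NOT dimensionally consistent.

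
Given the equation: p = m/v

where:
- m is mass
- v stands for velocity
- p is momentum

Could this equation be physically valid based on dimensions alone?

No

m (mass) has dimensions [M].
v (velocity) has dimensions [L T^-1].
p (momentum) has dimensions [L M T^-1].

Left side: [L M T^-1]
Right side: [L^-1 M T]

The two sides have different dimensions, so the equation is NOT dimensionally consistent.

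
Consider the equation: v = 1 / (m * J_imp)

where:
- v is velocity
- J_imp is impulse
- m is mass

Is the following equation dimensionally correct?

No

v (velocity) has dimensions [L T^-1].
J_imp (impulse) has dimensions [L M T^-1].
m (mass) has dimensions [M].

Left side: [L T^-1]
Right side: [L^-1 M^-2 T]

The two sides have different dimensions, so the equation is NOT dimensionally consistent.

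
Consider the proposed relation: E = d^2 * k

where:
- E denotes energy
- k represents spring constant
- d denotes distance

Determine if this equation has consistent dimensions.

Yes

E (energy) has dimensions [L^2 M T^-2].
k (spring constant) has dimensions [M T^-2].
d (distance) has dimensions [L].

Left side: [L^2 M T^-2]
Right side: [L^2 M T^-2]

Both sides have the same dimensions, so the equation is dimensionally consistent.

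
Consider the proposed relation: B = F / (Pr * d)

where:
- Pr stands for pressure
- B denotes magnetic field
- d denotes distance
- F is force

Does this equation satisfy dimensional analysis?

No

Pr (pressure) has dimensions [L^-1 M T^-2].
B (magnetic field) has dimensions [I^-1 M T^-2].
d (distance) has dimensions [L].
F (force) has dimensions [L M T^-2].

Left side: [I^-1 M T^-2]
Right side: [L]

The two sides have different dimensions, so the equation is NOT dimensionally consistent.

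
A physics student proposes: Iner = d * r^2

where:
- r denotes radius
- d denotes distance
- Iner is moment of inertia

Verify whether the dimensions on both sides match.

No

r (radius) has dimensions [L].
d (distance) has dimensions [L].
Iner (moment of inertia) has dimensions [L^2 M].

Left side: [L^2 M]
Right side: [L^3]

The two sides have different dimensions, so the equation is NOT dimensionally consistent.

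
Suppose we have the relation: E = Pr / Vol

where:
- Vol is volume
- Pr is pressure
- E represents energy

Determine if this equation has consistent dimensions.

No

Vol (volume) has dimensions [L^3].
Pr (pressure) has dimensions [L^-1 M T^-2].
E (energy) has dimensions [L^2 M T^-2].

Left side: [L^2 M T^-2]
Right side: [L^-4 M T^-2]

The two sides have different dimensions, so the equation is NOT dimensionally consistent.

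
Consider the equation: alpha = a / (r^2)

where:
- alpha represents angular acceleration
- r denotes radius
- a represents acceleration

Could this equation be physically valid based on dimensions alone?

No

alpha (angular acceleration) has dimensions [T^-2].
r (radius) has dimensions [L].
a (acceleration) has dimensions [L T^-2].

Left side: [T^-2]
Right side: [L^-1 T^-2]

The two sides have different dimensions, so the equation is NOT dimensionally consistent.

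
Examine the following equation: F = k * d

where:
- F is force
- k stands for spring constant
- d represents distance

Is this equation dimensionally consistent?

Yes

F (force) has dimensions [L M T^-2].
k (spring constant) has dimensions [M T^-2].
d (distance) has dimensions [L].

Left side: [L M T^-2]
Right side: [L M T^-2]

Both sides have the same dimensions, so the equation is dimensionally consistent.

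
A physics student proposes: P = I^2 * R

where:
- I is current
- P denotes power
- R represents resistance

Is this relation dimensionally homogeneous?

Yes

I (current) has dimensions [I].
P (power) has dimensions [L^2 M T^-3].
R (resistance) has dimensions [I^-2 L^2 M T^-3].

Left side: [L^2 M T^-3]
Right side: [L^2 M T^-3]

Both sides have the same dimensions, so the equation is dimensionally consistent.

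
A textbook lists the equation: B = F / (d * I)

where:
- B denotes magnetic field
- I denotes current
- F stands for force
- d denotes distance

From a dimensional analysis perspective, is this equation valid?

Yes

B (magnetic field) has dimensions [I^-1 M T^-2].
I (current) has dimensions [I].
F (force) has dimensions [L M T^-2].
d (distance) has dimensions [L].

Left side: [I^-1 M T^-2]
Right side: [I^-1 M T^-2]

Both sides have the same dimensions, so the equation is dimensionally consistent.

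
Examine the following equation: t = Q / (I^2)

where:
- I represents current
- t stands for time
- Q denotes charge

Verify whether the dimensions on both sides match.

No

I (current) has dimensions [I].
t (time) has dimensions [T].
Q (charge) has dimensions [I T].

Left side: [T]
Right side: [I^-1 T]

The two sides have different dimensions, so the equation is NOT dimensionally consistent.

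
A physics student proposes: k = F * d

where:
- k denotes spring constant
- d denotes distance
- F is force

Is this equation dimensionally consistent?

No

k (spring constant) has dimensions [M T^-2].
d (distance) has dimensions [L].
F (force) has dimensions [L M T^-2].

Left side: [M T^-2]
Right side: [L^2 M T^-2]

The two sides have different dimensions, so the equation is NOT dimensionally consistent.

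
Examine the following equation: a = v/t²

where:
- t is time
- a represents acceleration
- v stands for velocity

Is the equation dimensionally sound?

No

t (time) has dimensions [T].
a (acceleration) has dimensions [L T^-2].
v (velocity) has dimensions [L T^-1].

Left side: [L T^-2]
Right side: [L T^-3]

The two sides have different dimensions, so the equation is NOT dimensionally consistent.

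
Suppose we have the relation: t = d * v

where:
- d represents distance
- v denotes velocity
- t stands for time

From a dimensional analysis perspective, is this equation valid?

No

d (distance) has dimensions [L].
v (velocity) has dimensions [L T^-1].
t (time) has dimensions [T].

Left side: [T]
Right side: [L^2 T^-1]

The two sides have different dimensions, so the equation is NOT dimensionally consistent.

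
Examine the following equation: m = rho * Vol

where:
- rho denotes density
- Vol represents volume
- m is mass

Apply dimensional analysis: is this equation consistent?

Yes

rho (density) has dimensions [L^-3 M].
Vol (volume) has dimensions [L^3].
m (mass) has dimensions [M].

Left side: [M]
Right side: [M]

Both sides have the same dimensions, so the equation is dimensionally consistent.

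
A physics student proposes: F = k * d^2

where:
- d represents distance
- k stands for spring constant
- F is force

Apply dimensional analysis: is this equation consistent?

No

d (distance) has dimensions [L].
k (spring constant) has dimensions [M T^-2].
F (force) has dimensions [L M T^-2].

Left side: [L M T^-2]
Right side: [L^2 M T^-2]

The two sides have different dimensions, so the equation is NOT dimensionally consistent.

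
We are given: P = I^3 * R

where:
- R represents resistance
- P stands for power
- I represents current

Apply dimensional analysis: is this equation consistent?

No

R (resistance) has dimensions [I^-2 L^2 M T^-3].
P (power) has dimensions [L^2 M T^-3].
I (current) has dimensions [I].

Left side: [L^2 M T^-3]
Right side: [I L^2 M T^-3]

The two sides have different dimensions, so the equation is NOT dimensionally consistent.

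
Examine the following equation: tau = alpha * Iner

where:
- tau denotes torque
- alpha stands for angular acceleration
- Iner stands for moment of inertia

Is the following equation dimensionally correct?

Yes

tau (torque) has dimensions [L^2 M T^-2].
alpha (angular acceleration) has dimensions [T^-2].
Iner (moment of inertia) has dimensions [L^2 M].

Left side: [L^2 M T^-2]
Right side: [L^2 M T^-2]

Both sides have the same dimensions, so the equation is dimensionally consistent.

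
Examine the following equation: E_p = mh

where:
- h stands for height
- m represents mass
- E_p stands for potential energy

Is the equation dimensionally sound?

No

h (height) has dimensions [L].
m (mass) has dimensions [M].
E_p (potential energy) has dimensions [L^2 M T^-2].

Left side: [L^2 M T^-2]
Right side: [L M]

The two sides have different dimensions, so the equation is NOT dimensionally consistent.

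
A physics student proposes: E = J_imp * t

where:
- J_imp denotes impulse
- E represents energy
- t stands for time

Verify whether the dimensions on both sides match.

No

J_imp (impulse) has dimensions [L M T^-1].
E (energy) has dimensions [L^2 M T^-2].
t (time) has dimensions [T].

Left side: [L^2 M T^-2]
Right side: [L M]

The two sides have different dimensions, so the equation is NOT dimensionally consistent.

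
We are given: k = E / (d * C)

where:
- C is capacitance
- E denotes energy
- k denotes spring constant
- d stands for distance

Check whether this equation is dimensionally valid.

No

C (capacitance) has dimensions [I^2 L^-2 M^-1 T^4].
E (energy) has dimensions [L^2 M T^-2].
k (spring constant) has dimensions [M T^-2].
d (distance) has dimensions [L].

Left side: [M T^-2]
Right side: [I^-2 L^3 M^2 T^-6]

The two sides have different dimensions, so the equation is NOT dimensionally consistent.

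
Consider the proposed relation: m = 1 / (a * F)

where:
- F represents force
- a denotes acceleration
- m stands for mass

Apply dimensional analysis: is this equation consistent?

No

F (force) has dimensions [L M T^-2].
a (acceleration) has dimensions [L T^-2].
m (mass) has dimensions [M].

Left side: [M]
Right side: [L^-2 M^-1 T^4]

The two sides have different dimensions, so the equation is NOT dimensionally consistent.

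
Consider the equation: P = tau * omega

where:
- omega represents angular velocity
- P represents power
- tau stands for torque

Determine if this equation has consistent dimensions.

Yes

omega (angular velocity) has dimensions [T^-1].
P (power) has dimensions [L^2 M T^-3].
tau (torque) has dimensions [L^2 M T^-2].

Left side: [L^2 M T^-3]
Right side: [L^2 M T^-3]

Both sides have the same dimensions, so the equation is dimensionally consistent.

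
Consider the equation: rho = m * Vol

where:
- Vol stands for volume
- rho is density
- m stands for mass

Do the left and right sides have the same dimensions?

No

Vol (volume) has dimensions [L^3].
rho (density) has dimensions [L^-3 M].
m (mass) has dimensions [M].

Left side: [L^-3 M]
Right side: [L^3 M]

The two sides have different dimensions, so the equation is NOT dimensionally consistent.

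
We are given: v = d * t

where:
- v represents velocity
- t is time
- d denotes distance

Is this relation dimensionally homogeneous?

No

v (velocity) has dimensions [L T^-1].
t (time) has dimensions [T].
d (distance) has dimensions [L].

Left side: [L T^-1]
Right side: [L T]

The two sides have different dimensions, so the equation is NOT dimensionally consistent.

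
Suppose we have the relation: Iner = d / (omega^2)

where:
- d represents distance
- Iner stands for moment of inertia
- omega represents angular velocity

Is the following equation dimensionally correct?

No

d (distance) has dimensions [L].
Iner (moment of inertia) has dimensions [L^2 M].
omega (angular velocity) has dimensions [T^-1].

Left side: [L^2 M]
Right side: [L T^2]

The two sides have different dimensions, so the equation is NOT dimensionally consistent.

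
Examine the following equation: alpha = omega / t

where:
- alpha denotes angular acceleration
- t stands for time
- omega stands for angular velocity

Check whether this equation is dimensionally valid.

Yes

alpha (angular acceleration) has dimensions [T^-2].
t (time) has dimensions [T].
omega (angular velocity) has dimensions [T^-1].

Left side: [T^-2]
Right side: [T^-2]

Both sides have the same dimensions, so the equation is dimensionally consistent.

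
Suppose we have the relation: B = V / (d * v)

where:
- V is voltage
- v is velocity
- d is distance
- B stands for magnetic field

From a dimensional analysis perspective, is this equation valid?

Yes

V (voltage) has dimensions [I^-1 L^2 M T^-3].
v (velocity) has dimensions [L T^-1].
d (distance) has dimensions [L].
B (magnetic field) has dimensions [I^-1 M T^-2].

Left side: [I^-1 M T^-2]
Right side: [I^-1 M T^-2]

Both sides have the same dimensions, so the equation is dimensionally consistent.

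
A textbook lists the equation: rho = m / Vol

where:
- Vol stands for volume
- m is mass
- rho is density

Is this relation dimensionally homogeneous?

Yes

Vol (volume) has dimensions [L^3].
m (mass) has dimensions [M].
rho (density) has dimensions [L^-3 M].

Left side: [L^-3 M]
Right side: [L^-3 M]

Both sides have the same dimensions, so the equation is dimensionally consistent.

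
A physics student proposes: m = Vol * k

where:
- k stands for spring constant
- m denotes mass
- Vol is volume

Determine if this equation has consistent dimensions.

No

k (spring constant) has dimensions [M T^-2].
m (mass) has dimensions [M].
Vol (volume) has dimensions [L^3].

Left side: [M]
Right side: [L^3 M T^-2]

The two sides have different dimensions, so the equation is NOT dimensionally consistent.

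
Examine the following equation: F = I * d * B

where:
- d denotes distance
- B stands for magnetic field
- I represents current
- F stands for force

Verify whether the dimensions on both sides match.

Yes

d (distance) has dimensions [L].
B (magnetic field) has dimensions [I^-1 M T^-2].
I (current) has dimensions [I].
F (force) has dimensions [L M T^-2].

Left side: [L M T^-2]
Right side: [L M T^-2]

Both sides have the same dimensions, so the equation is dimensionally consistent.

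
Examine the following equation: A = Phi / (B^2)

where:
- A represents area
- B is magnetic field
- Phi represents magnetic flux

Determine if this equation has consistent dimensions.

No

A (area) has dimensions [L^2].
B (magnetic field) has dimensions [I^-1 M T^-2].
Phi (magnetic flux) has dimensions [I^-1 L^2 M T^-2].

Left side: [L^2]
Right side: [I L^2 M^-1 T^2]

The two sides have different dimensions, so the equation is NOT dimensionally consistent.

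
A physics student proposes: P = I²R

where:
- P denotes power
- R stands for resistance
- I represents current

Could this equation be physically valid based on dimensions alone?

Yes

P (power) has dimensions [L^2 M T^-3].
R (resistance) has dimensions [I^-2 L^2 M T^-3].
I (current) has dimensions [I].

Left side: [L^2 M T^-3]
Right side: [L^2 M T^-3]

Both sides have the same dimensions, so the equation is dimensionally consistent.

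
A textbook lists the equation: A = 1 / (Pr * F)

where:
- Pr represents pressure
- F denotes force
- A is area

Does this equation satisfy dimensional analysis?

No

Pr (pressure) has dimensions [L^-1 M T^-2].
F (force) has dimensions [L M T^-2].
A (area) has dimensions [L^2].

Left side: [L^2]
Right side: [M^-2 T^4]

The two sides have different dimensions, so the equation is NOT dimensionally consistent.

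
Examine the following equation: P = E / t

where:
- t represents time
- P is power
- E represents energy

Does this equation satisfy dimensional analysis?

Yes

t (time) has dimensions [T].
P (power) has dimensions [L^2 M T^-3].
E (energy) has dimensions [L^2 M T^-2].

Left side: [L^2 M T^-3]
Right side: [L^2 M T^-3]

Both sides have the same dimensions, so the equation is dimensionally consistent.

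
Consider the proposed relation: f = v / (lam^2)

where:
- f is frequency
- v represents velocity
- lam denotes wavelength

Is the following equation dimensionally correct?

No

f (frequency) has dimensions [T^-1].
v (velocity) has dimensions [L T^-1].
lam (wavelength) has dimensions [L].

Left side: [T^-1]
Right side: [L^-1 T^-1]

The two sides have different dimensions, so the equation is NOT dimensionally consistent.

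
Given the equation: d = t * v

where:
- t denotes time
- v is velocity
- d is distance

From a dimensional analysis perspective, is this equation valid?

Yes

t (time) has dimensions [T].
v (velocity) has dimensions [L T^-1].
d (distance) has dimensions [L].

Left side: [L]
Right side: [L]

Both sides have the same dimensions, so the equation is dimensionally consistent.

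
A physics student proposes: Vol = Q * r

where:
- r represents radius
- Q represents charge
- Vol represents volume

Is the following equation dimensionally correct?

No

r (radius) has dimensions [L].
Q (charge) has dimensions [I T].
Vol (volume) has dimensions [L^3].

Left side: [L^3]
Right side: [I L T]

The two sides have different dimensions, so the equation is NOT dimensionally consistent.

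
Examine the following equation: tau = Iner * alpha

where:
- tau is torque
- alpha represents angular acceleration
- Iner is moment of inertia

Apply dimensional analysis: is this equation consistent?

Yes

tau (torque) has dimensions [L^2 M T^-2].
alpha (angular acceleration) has dimensions [T^-2].
Iner (moment of inertia) has dimensions [L^2 M].

Left side: [L^2 M T^-2]
Right side: [L^2 M T^-2]

Both sides have the same dimensions, so the equation is dimensionally consistent.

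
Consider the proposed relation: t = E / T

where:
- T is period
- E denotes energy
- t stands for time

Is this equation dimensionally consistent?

No

T (period) has dimensions [T].
E (energy) has dimensions [L^2 M T^-2].
t (time) has dimensions [T].

Left side: [T]
Right side: [L^2 M T^-3]

The two sides have different dimensions, so the equation is NOT dimensionally consistent.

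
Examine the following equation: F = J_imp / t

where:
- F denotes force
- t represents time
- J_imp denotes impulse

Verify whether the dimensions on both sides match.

Yes

F (force) has dimensions [L M T^-2].
t (time) has dimensions [T].
J_imp (impulse) has dimensions [L M T^-1].

Left side: [L M T^-2]
Right side: [L M T^-2]

Both sides have the same dimensions, so the equation is dimensionally consistent.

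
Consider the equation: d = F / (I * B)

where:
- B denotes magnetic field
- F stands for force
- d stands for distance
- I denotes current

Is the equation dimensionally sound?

Yes

B (magnetic field) has dimensions [I^-1 M T^-2].
F (force) has dimensions [L M T^-2].
d (distance) has dimensions [L].
I (current) has dimensions [I].

Left side: [L]
Right side: [L]

Both sides have the same dimensions, so the equation is dimensionally consistent.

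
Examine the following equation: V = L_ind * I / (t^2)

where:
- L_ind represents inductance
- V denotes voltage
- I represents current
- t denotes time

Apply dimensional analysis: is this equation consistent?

No

L_ind (inductance) has dimensions [I^-2 L^2 M T^-2].
V (voltage) has dimensions [I^-1 L^2 M T^-3].
I (current) has dimensions [I].
t (time) has dimensions [T].

Left side: [I^-1 L^2 M T^-3]
Right side: [I^-1 L^2 M T^-4]

The two sides have different dimensions, so the equation is NOT dimensionally consistent.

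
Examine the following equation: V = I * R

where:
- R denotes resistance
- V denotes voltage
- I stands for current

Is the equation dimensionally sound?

Yes

R (resistance) has dimensions [I^-2 L^2 M T^-3].
V (voltage) has dimensions [I^-1 L^2 M T^-3].
I (current) has dimensions [I].

Left side: [I^-1 L^2 M T^-3]
Right side: [I^-1 L^2 M T^-3]

Both sides have the same dimensions, so the equation is dimensionally consistent.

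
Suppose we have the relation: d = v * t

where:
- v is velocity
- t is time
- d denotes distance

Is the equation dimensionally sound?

Yes

v (velocity) has dimensions [L T^-1].
t (time) has dimensions [T].
d (distance) has dimensions [L].

Left side: [L]
Right side: [L]

Both sides have the same dimensions, so the equation is dimensionally consistent.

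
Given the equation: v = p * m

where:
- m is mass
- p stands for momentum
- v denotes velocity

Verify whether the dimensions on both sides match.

No

m (mass) has dimensions [M].
p (momentum) has dimensions [L M T^-1].
v (velocity) has dimensions [L T^-1].

Left side: [L T^-1]
Right side: [L M^2 T^-1]

The two sides have different dimensions, so the equation is NOT dimensionally consistent.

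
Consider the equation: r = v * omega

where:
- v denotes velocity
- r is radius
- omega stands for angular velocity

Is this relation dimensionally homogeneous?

No

v (velocity) has dimensions [L T^-1].
r (radius) has dimensions [L].
omega (angular velocity) has dimensions [T^-1].

Left side: [L]
Right side: [L T^-2]

The two sides have different dimensions, so the equation is NOT dimensionally consistent.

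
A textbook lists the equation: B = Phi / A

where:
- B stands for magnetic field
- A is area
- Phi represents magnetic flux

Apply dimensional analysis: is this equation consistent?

Yes

B (magnetic field) has dimensions [I^-1 M T^-2].
A (area) has dimensions [L^2].
Phi (magnetic flux) has dimensions [I^-1 L^2 M T^-2].

Left side: [I^-1 M T^-2]
Right side: [I^-1 M T^-2]

Both sides have the same dimensions, so the equation is dimensionally consistent.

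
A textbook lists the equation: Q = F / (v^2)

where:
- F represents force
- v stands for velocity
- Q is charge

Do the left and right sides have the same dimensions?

No

F (force) has dimensions [L M T^-2].
v (velocity) has dimensions [L T^-1].
Q (charge) has dimensions [I T].

Left side: [I T]
Right side: [L^-1 M]

The two sides have different dimensions, so the equation is NOT dimensionally consistent.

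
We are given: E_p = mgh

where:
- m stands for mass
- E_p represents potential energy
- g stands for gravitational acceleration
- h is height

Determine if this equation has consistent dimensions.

Yes

m (mass) has dimensions [M].
E_p (potential energy) has dimensions [L^2 M T^-2].
g (gravitational acceleration) has dimensions [L T^-2].
h (height) has dimensions [L].

Left side: [L^2 M T^-2]
Right side: [L^2 M T^-2]

Both sides have the same dimensions, so the equation is dimensionally consistent.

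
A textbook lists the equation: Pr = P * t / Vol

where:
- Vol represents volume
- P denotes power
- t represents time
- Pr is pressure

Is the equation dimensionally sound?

Yes

Vol (volume) has dimensions [L^3].
P (power) has dimensions [L^2 M T^-3].
t (time) has dimensions [T].
Pr (pressure) has dimensions [L^-1 M T^-2].

Left side: [L^-1 M T^-2]
Right side: [L^-1 M T^-2]

Both sides have the same dimensions, so the equation is dimensionally consistent.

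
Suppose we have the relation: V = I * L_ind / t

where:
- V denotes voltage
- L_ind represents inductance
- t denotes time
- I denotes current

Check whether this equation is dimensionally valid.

Yes

V (voltage) has dimensions [I^-1 L^2 M T^-3].
L_ind (inductance) has dimensions [I^-2 L^2 M T^-2].
t (time) has dimensions [T].
I (current) has dimensions [I].

Left side: [I^-1 L^2 M T^-3]
Right side: [I^-1 L^2 M T^-3]

Both sides have the same dimensions, so the equation is dimensionally consistent.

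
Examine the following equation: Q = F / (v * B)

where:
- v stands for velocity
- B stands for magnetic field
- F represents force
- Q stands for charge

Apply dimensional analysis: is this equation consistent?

Yes

v (velocity) has dimensions [L T^-1].
B (magnetic field) has dimensions [I^-1 M T^-2].
F (force) has dimensions [L M T^-2].
Q (charge) has dimensions [I T].

Left side: [I T]
Right side: [I T]

Both sides have the same dimensions, so the equation is dimensionally consistent.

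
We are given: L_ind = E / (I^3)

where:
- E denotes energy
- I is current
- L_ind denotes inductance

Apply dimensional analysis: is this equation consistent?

No

E (energy) has dimensions [L^2 M T^-2].
I (current) has dimensions [I].
L_ind (inductance) has dimensions [I^-2 L^2 M T^-2].

Left side: [I^-2 L^2 M T^-2]
Right side: [I^-3 L^2 M T^-2]

The two sides have different dimensions, so the equation is NOT dimensionally consistent.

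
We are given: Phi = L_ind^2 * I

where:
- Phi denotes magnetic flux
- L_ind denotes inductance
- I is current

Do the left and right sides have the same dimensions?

No

Phi (magnetic flux) has dimensions [I^-1 L^2 M T^-2].
L_ind (inductance) has dimensions [I^-2 L^2 M T^-2].
I (current) has dimensions [I].

Left side: [I^-1 L^2 M T^-2]
Right side: [I^-3 L^4 M^2 T^-4]

The two sides have different dimensions, so the equation is NOT dimensionally consistent.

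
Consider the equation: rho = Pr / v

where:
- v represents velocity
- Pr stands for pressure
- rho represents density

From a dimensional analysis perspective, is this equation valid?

No

v (velocity) has dimensions [L T^-1].
Pr (pressure) has dimensions [L^-1 M T^-2].
rho (density) has dimensions [L^-3 M].

Left side: [L^-3 M]
Right side: [L^-2 M T^-1]

The two sides have different dimensions, so the equation is NOT dimensionally consistent.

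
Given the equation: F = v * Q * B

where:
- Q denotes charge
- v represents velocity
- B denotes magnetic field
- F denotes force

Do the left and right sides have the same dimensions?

Yes

Q (charge) has dimensions [I T].
v (velocity) has dimensions [L T^-1].
B (magnetic field) has dimensions [I^-1 M T^-2].
F (force) has dimensions [L M T^-2].

Left side: [L M T^-2]
Right side: [L M T^-2]

Both sides have the same dimensions, so the equation is dimensionally consistent.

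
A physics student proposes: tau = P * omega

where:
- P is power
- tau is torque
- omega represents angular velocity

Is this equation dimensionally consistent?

No

P (power) has dimensions [L^2 M T^-3].
tau (torque) has dimensions [L^2 M T^-2].
omega (angular velocity) has dimensions [T^-1].

Left side: [L^2 M T^-2]
Right side: [L^2 M T^-4]

The two sides have different dimensions, so the equation is NOT dimensionally consistent.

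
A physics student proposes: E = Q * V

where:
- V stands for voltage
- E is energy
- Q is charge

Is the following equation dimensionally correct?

Yes

V (voltage) has dimensions [I^-1 L^2 M T^-3].
E (energy) has dimensions [L^2 M T^-2].
Q (charge) has dimensions [I T].

Left side: [L^2 M T^-2]
Right side: [L^2 M T^-2]

Both sides have the same dimensions, so the equation is dimensionally consistent.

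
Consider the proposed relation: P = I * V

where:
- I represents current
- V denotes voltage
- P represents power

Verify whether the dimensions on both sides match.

Yes

I (current) has dimensions [I].
V (voltage) has dimensions [I^-1 L^2 M T^-3].
P (power) has dimensions [L^2 M T^-3].

Left side: [L^2 M T^-3]
Right side: [L^2 M T^-3]

Both sides have the same dimensions, so the equation is dimensionally consistent.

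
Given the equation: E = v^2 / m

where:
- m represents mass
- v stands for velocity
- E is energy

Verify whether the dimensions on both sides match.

No

m (mass) has dimensions [M].
v (velocity) has dimensions [L T^-1].
E (energy) has dimensions [L^2 M T^-2].

Left side: [L^2 M T^-2]
Right side: [L^2 M^-1 T^-2]

The two sides have different dimensions, so the equation is NOT dimensionally consistent.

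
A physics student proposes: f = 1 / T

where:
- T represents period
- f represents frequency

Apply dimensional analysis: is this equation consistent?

Yes

T (period) has dimensions [T].
f (frequency) has dimensions [T^-1].

Left side: [T^-1]
Right side: [T^-1]

Both sides have the same dimensions, so the equation is dimensionally consistent.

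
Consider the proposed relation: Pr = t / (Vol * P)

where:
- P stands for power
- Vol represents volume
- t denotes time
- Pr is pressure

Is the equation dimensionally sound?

No

P (power) has dimensions [L^2 M T^-3].
Vol (volume) has dimensions [L^3].
t (time) has dimensions [T].
Pr (pressure) has dimensions [L^-1 M T^-2].

Left side: [L^-1 M T^-2]
Right side: [L^-5 M^-1 T^4]

The two sides have different dimensions, so the equation is NOT dimensionally consistent.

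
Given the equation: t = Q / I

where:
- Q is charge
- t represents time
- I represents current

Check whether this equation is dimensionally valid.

Yes

Q (charge) has dimensions [I T].
t (time) has dimensions [T].
I (current) has dimensions [I].

Left side: [T]
Right side: [T]

Both sides have the same dimensions, so the equation is dimensionally consistent.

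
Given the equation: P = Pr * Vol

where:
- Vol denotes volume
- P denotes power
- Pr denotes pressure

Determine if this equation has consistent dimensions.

No

Vol (volume) has dimensions [L^3].
P (power) has dimensions [L^2 M T^-3].
Pr (pressure) has dimensions [L^-1 M T^-2].

Left side: [L^2 M T^-3]
Right side: [L^2 M T^-2]

The two sides have different dimensions, so the equation is NOT dimensionally consistent.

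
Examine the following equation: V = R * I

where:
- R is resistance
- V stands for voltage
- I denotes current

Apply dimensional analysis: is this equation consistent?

Yes

R (resistance) has dimensions [I^-2 L^2 M T^-3].
V (voltage) has dimensions [I^-1 L^2 M T^-3].
I (current) has dimensions [I].

Left side: [I^-1 L^2 M T^-3]
Right side: [I^-1 L^2 M T^-3]

Both sides have the same dimensions, so the equation is dimensionally consistent.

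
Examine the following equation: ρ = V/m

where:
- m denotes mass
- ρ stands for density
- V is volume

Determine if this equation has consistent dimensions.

No

m (mass) has dimensions [M].
ρ (density) has dimensions [L^-3 M].
V (volume) has dimensions [L^3].

Left side: [L^-3 M]
Right side: [L^3 M^-1]

The two sides have different dimensions, so the equation is NOT dimensionally consistent.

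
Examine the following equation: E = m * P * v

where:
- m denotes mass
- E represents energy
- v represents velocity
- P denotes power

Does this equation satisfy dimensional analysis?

No

m (mass) has dimensions [M].
E (energy) has dimensions [L^2 M T^-2].
v (velocity) has dimensions [L T^-1].
P (power) has dimensions [L^2 M T^-3].

Left side: [L^2 M T^-2]
Right side: [L^3 M^2 T^-4]

The two sides have different dimensions, so the equation is NOT dimensionally consistent.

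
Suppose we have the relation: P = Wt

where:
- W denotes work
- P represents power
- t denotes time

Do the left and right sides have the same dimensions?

No

W (work) has dimensions [L^2 M T^-2].
P (power) has dimensions [L^2 M T^-3].
t (time) has dimensions [T].

Left side: [L^2 M T^-3]
Right side: [L^2 M T^-1]

The two sides have different dimensions, so the equation is NOT dimensionally consistent.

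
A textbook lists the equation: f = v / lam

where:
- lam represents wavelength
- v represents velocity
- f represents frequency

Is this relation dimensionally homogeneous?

Yes

lam (wavelength) has dimensions [L].
v (velocity) has dimensions [L T^-1].
f (frequency) has dimensions [T^-1].

Left side: [T^-1]
Right side: [T^-1]

Both sides have the same dimensions, so the equation is dimensionally consistent.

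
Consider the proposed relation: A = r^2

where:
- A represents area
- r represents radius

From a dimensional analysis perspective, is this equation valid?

Yes

A (area) has dimensions [L^2].
r (radius) has dimensions [L].

Left side: [L^2]
Right side: [L^2]

Both sides have the same dimensions, so the equation is dimensionally consistent.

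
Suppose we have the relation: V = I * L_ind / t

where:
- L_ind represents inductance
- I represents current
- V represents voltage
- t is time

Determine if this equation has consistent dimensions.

Yes

L_ind (inductance) has dimensions [I^-2 L^2 M T^-2].
I (current) has dimensions [I].
V (voltage) has dimensions [I^-1 L^2 M T^-3].
t (time) has dimensions [T].

Left side: [I^-1 L^2 M T^-3]
Right side: [I^-1 L^2 M T^-3]

Both sides have the same dimensions, so the equation is dimensionally consistent.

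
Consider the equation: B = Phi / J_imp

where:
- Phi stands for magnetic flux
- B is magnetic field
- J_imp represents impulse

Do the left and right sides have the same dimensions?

No

Phi (magnetic flux) has dimensions [I^-1 L^2 M T^-2].
B (magnetic field) has dimensions [I^-1 M T^-2].
J_imp (impulse) has dimensions [L M T^-1].

Left side: [I^-1 M T^-2]
Right side: [I^-1 L T^-1]

The two sides have different dimensions, so the equation is NOT dimensionally consistent.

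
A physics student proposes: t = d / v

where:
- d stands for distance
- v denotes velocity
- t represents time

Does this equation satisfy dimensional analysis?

Yes

d (distance) has dimensions [L].
v (velocity) has dimensions [L T^-1].
t (time) has dimensions [T].

Left side: [T]
Right side: [T]

Both sides have the same dimensions, so the equation is dimensionally consistent.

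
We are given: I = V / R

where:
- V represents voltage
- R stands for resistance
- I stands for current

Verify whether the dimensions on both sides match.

Yes

V (voltage) has dimensions [I^-1 L^2 M T^-3].
R (resistance) has dimensions [I^-2 L^2 M T^-3].
I (current) has dimensions [I].

Left side: [I]
Right side: [I]

Both sides have the same dimensions, so the equation is dimensionally consistent.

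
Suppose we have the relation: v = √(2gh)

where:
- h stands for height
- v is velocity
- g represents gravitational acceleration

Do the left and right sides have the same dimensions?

Yes

h (height) has dimensions [L].
v (velocity) has dimensions [L T^-1].
g (gravitational acceleration) has dimensions [L T^-2].

Left side: [L T^-1]
Right side: [L T^-1]

Both sides have the same dimensions, so the equation is dimensionally consistent.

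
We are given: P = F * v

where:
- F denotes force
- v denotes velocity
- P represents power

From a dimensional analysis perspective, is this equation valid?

Yes

F (force) has dimensions [L M T^-2].
v (velocity) has dimensions [L T^-1].
P (power) has dimensions [L^2 M T^-3].

Left side: [L^2 M T^-3]
Right side: [L^2 M T^-3]

Both sides have the same dimensions, so the equation is dimensionally consistent.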